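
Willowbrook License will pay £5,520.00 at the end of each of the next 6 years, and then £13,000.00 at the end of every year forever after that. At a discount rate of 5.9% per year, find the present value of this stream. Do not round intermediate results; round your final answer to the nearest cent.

PV of 6-year annuity: £5,520.00 × [1 − (1+0.059)^−6] / 0.059 = 27229.12224
Perpetuity value at year 6: £13,000.00 / 0.059 = 220338.98305
PV of perpetuity: 220338.98305 / (1+0.059)^6 = 156212.42705
Total PV = 27229.12224 + 156212.42705 = 183441.54929

£183441.55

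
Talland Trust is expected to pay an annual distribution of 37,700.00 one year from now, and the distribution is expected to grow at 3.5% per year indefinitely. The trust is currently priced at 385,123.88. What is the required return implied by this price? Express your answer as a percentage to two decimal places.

13.29%

P = D₁/(r − g) ⇒ r = D₁/P + g = 37,700.0000/385,123.88 + 0.035 = 0.097891 + 0.035 = 0.132891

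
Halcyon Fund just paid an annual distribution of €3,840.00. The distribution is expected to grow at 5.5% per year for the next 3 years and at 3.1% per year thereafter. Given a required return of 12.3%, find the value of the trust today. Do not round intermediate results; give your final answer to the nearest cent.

D_1 = 4051.20000
D_2 = 4274.01600
D_3 = 4509.08688
Terminal value at year 3: TV = D_3×(1+g_2)/(r−g_2) = 4648.86857/0.092 = 50531.18014
P_0 = D_1/(1+r)^1 + D_2/(1+r)^2 + D_3/(1+r)^3 + TV/(1+r)^3
    = 3607.47996 + 3389.03950 + 3183.82607 + 35679.61606 = 45859.96160

€45859.96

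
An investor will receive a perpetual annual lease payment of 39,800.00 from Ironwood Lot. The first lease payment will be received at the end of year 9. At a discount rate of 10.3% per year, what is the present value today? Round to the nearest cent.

Value at end of year 8: C / r = 39,800.00 / 0.103 = 386,407.7670
Discount to today: PV = 386,407.7670 / (1 + 0.103)^8 = 386,407.7670 / 2.190807 = 176,376.92

176376.92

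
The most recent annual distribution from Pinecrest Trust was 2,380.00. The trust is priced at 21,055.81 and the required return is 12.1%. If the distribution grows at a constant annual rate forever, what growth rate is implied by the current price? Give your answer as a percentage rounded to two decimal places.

0.72%

P = D₀(1+g)/(r−g) ⇒ P(r−g) = D₀(1+g) ⇒ g(P+D₀) = P·r − D₀
g = (P·r − D₀)/(P + D₀) = (21,055.81×0.121 − 2,380.00) / (21,055.81 + 2,380.00) = 0.007158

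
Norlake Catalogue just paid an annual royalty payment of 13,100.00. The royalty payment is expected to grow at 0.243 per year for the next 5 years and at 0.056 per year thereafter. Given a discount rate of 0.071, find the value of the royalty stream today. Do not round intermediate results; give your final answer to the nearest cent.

2046695.91

D_1 = 16283.30000
D_2 = 20240.14190
D_3 = 25158.49638
D_4 = 31272.01100
D_5 = 38871.10968
Terminal value at year 5: TV = D_5×(1+g_2)/(r−g_2) = 41047.89182/0.015 = 2736526.12119
P_0 = D_1/(1+r)^1 + D_2/(1+r)^2 + D_3/(1+r)^3 + D_4/(1+r)^4 + D_5/(1+r)^5 + TV/(1+r)^5
    = 15203.82820 + 17645.52610 + 20479.35475 + 23768.28941 + 27585.41899 + 1942013.49663 = 2046695.91407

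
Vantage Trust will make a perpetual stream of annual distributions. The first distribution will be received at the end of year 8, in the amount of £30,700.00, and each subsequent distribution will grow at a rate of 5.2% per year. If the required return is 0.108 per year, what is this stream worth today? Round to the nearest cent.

£267406.54

Value at end of year 7: C₁ / (r − g) = £30,700.00 / (0.108 − 0.052) = £548,214.2857
Discount to today: PV = £548,214.2857 / (1 + 0.108)^7 = £548,214.2857 / 2.050115 = £267,406.54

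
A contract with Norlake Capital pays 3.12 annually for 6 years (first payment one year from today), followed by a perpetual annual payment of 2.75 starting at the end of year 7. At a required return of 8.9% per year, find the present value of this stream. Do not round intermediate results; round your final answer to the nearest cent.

PV of 6-year annuity: 3.12 × [1 − (1+0.089)^−6] / 0.089 = 14.03789
Perpetuity value at year 6: 2.75 / 0.089 = 30.89888
PV of perpetuity: 30.89888 / (1+0.089)^6 = 18.52573
Total PV = 14.03789 + 18.52573 = 32.56363

32.56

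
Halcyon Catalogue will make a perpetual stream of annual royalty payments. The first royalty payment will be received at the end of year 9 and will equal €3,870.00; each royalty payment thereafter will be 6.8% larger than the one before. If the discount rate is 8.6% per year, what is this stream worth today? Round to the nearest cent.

Value at end of year 8: C₁ / (r − g) = €3,870.00 / (0.086 − 0.068) = €215,000.0000
Discount to today: PV = €215,000.0000 / (1 + 0.086)^8 = €215,000.0000 / 1.934811 = €111,121.95

€111121.95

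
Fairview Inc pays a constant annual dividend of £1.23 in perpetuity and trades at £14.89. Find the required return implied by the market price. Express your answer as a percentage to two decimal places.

P = C/r ⇒ r = C/P = £1.23/£14.89 = 0.082606

8.26%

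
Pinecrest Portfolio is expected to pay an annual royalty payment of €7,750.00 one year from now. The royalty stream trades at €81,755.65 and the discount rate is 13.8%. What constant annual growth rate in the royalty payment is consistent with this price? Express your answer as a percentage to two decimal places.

P = D₁/(r−g) ⇒ g = r − D₁/P = 0.138 − €7,750.00/€81,755.65 = 0.043205

4.32%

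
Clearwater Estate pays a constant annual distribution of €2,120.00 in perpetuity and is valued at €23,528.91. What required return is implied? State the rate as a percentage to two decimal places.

P = C/r ⇒ r = C/P = €2,120.00/€23,528.91 = 0.090102

9.01%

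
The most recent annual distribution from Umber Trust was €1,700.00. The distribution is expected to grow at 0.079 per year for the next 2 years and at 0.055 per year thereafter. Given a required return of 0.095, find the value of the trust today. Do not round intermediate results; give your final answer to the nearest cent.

D_1 = 1834.30000
D_2 = 1979.20970
Terminal value at year 2: TV = D_2×(1+g_2)/(r−g_2) = 2088.06623/0.04 = 52201.65584
P_0 = D_1/(1+r)^1 + D_2/(1+r)^2 + TV/(1+r)^2
    = 1675.15982 + 1650.68260 + 43536.75348 = 46862.59589

€46862.60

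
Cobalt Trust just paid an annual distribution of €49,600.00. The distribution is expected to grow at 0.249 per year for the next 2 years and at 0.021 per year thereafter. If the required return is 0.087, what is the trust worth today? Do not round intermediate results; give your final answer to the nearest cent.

€1135524.18

D_1 = 61950.40000
D_2 = 77376.04960
Terminal value at year 2: TV = D_2×(1+g_2)/(r−g_2) = 79000.94664/0.066 = 1196984.04002
P_0 = D_1/(1+r)^1 + D_2/(1+r)^2 + TV/(1+r)^2
    = 56992.08832 + 65485.84941 + 1013046.24616 = 1135524.18388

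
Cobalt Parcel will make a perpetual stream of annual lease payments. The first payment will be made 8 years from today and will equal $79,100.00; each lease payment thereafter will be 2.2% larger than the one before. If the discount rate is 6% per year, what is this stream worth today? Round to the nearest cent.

Value at end of year 7: C₁ / (r − g) = $79,100.00 / (0.06 − 0.022) = $2,081,578.9474
Discount to today: PV = $2,081,578.9474 / (1 + 0.06)^7 = $2,081,578.9474 / 1.503630 = $1,384,368.89

$1384368.89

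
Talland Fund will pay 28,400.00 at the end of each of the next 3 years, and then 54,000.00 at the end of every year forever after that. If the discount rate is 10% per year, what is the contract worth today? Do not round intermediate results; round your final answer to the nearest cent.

PV of 3-year annuity: 28,400.00 × [1 − (1+0.1)^−3] / 0.1 = 70626.59654
Perpetuity value at year 3: 54,000.00 / 0.1 = 540000.00000
PV of perpetuity: 540000.00000 / (1+0.1)^3 = 405709.99249
Total PV = 70626.59654 + 405709.99249 = 476336.58903

476336.59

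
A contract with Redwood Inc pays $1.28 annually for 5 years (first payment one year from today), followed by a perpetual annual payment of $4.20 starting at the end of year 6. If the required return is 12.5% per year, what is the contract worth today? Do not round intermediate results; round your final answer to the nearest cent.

PV of 5-year annuity: $1.28 × [1 − (1+0.125)^−5] / 0.125 = 4.55753
Perpetuity value at year 5: $4.20 / 0.125 = 33.60000
PV of perpetuity: 33.60000 / (1+0.125)^5 = 18.64561
Total PV = 4.55753 + 18.64561 = 23.20314

$23.20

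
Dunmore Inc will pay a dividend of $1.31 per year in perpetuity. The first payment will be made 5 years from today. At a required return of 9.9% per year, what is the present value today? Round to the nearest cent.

Value at end of year 4: C / r = $1.31 / 0.099 = $13.2323
Discount to today: PV = $13.2323 / (1 + 0.099)^4 = $13.2323 / 1.458783 = $9.07

$9.07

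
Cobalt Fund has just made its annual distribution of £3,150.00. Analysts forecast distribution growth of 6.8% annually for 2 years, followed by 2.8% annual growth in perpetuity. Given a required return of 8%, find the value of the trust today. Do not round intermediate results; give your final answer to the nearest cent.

D_1 = 3364.20000
D_2 = 3592.96560
Terminal value at year 2: TV = D_2×(1+g_2)/(r−g_2) = 3693.56864/0.052 = 71030.16609
P_0 = D_1/(1+r)^1 + D_2/(1+r)^2 + TV/(1+r)^2
    = 3115.00000 + 3080.38889 + 60896.91880 = 67092.30769

£67092.31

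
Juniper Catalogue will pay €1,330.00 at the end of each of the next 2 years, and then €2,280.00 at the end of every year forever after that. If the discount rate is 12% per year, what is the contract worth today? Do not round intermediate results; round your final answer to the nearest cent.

PV of 2-year annuity: €1,330.00 × [1 − (1+0.12)^−2] / 0.12 = 2247.76786
Perpetuity value at year 2: €2,280.00 / 0.12 = 19000.00000
PV of perpetuity: 19000.00000 / (1+0.12)^2 = 15146.68367
Total PV = 2247.76786 + 15146.68367 = 17394.45153

€17394.45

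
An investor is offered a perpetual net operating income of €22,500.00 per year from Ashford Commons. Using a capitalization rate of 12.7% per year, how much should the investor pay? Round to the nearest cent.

€177165.35

Level perpetuity: PV = C / r = €22,500.00 / 0.127 = €177,165.35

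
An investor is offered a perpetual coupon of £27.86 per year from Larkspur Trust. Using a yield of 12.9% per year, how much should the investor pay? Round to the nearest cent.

Level perpetuity: PV = C / r = £27.86 / 0.129 = £215.97

£215.97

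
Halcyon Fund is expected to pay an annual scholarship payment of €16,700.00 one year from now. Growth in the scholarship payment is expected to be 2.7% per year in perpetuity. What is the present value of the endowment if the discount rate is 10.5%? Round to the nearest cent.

Growing perpetuity: P = D₁ / (r − g) = €16,700.0000 / (0.105 − 0.027) = €214,102.56

€214102.56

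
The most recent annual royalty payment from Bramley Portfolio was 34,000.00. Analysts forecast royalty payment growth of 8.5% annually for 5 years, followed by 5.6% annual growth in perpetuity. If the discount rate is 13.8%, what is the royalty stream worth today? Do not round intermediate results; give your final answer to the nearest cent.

D_1 = 36890.00000
D_2 = 40025.65000
D_3 = 43427.83025
D_4 = 47119.19582
D_5 = 51124.32747
Terminal value at year 5: TV = D_5×(1+g_2)/(r−g_2) = 53987.28980/0.082 = 658381.58298
P_0 = D_1/(1+r)^1 + D_2/(1+r)^2 + D_3/(1+r)^3 + D_4/(1+r)^4 + D_5/(1+r)^5 + TV/(1+r)^5
    = 32416.52021 + 30906.78772 + 29467.36791 + 28094.98610 + 26786.52014 + 344958.11300 = 492630.29508

492630.30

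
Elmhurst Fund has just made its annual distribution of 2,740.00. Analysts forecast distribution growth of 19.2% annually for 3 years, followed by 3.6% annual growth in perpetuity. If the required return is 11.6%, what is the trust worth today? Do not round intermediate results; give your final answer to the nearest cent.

52628.36

D_1 = 3266.08000
D_2 = 3893.16736
D_3 = 4640.65549
Terminal value at year 3: TV = D_3×(1+g_2)/(r−g_2) = 4807.71909/0.08 = 60096.48864
P_0 = D_1/(1+r)^1 + D_2/(1+r)^2 + D_3/(1+r)^3 + TV/(1+r)^3
    = 2926.59498 + 3125.89715 + 3338.77187 + 43237.09566 = 52628.35966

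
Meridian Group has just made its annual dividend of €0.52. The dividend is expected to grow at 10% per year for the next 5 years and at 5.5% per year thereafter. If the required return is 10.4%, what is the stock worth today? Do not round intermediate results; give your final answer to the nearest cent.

D_1 = 0.57200
D_2 = 0.62920
D_3 = 0.69212
D_4 = 0.76133
D_5 = 0.83747
Terminal value at year 5: TV = D_5×(1+g_2)/(r−g_2) = 0.88353/0.049 = 18.03114
P_0 = D_1/(1+r)^1 + D_2/(1+r)^2 + D_3/(1+r)^3 + D_4/(1+r)^4 + D_5/(1+r)^5 + TV/(1+r)^5
    = 0.51812 + 0.51624 + 0.51437 + 0.51250 + 0.51065 + 10.99456 = 13.56643

€13.57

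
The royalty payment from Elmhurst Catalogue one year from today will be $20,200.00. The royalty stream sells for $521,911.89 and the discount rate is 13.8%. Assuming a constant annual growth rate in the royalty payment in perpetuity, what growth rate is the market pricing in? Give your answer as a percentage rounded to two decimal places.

P = D₁/(r−g) ⇒ g = r − D₁/P = 0.138 − $20,200.00/$521,911.89 = 0.099296

9.93%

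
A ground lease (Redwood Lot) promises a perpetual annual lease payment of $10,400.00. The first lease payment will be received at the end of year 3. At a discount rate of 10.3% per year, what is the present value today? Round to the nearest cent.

$82993.69

Value at end of year 2: C / r = $10,400.00 / 0.103 = $100,970.8738
Discount to today: PV = $100,970.8738 / (1 + 0.103)^2 = $100,970.8738 / 1.216609 = $82,993.69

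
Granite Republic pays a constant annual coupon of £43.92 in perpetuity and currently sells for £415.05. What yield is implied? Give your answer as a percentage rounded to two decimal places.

10.58%

P = C/r ⇒ r = C/P = £43.92/£415.05 = 0.105819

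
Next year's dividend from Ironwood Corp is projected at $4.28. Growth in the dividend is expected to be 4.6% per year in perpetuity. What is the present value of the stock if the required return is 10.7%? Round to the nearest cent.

$70.16

Growing perpetuity: P = D₁ / (r − g) = $4.2800 / (0.107 − 0.046) = $70.16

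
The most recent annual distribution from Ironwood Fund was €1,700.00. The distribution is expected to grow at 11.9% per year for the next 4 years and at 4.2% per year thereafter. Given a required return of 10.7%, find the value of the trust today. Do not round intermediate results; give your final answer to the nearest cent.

€35439.62

D_1 = 1902.30000
D_2 = 2128.67370
D_3 = 2381.98587
D_4 = 2665.44219
Terminal value at year 4: TV = D_4×(1+g_2)/(r−g_2) = 2777.39076/0.065 = 42729.08863
P_0 = D_1/(1+r)^1 + D_2/(1+r)^2 + D_3/(1+r)^3 + D_4/(1+r)^4 + TV/(1+r)^4
    = 1718.42818 + 1737.05613 + 1755.88601 + 1774.92000 + 28453.33298 = 35439.62331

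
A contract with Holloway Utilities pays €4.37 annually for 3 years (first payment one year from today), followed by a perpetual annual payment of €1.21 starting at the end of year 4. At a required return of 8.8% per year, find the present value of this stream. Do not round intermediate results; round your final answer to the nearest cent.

PV of 3-year annuity: €4.37 × [1 − (1+0.088)^−3] / 0.088 = 11.10131
Perpetuity value at year 3: €1.21 / 0.088 = 13.75000
PV of perpetuity: 13.75000 / (1+0.088)^3 = 10.67618
Total PV = 11.10131 + 10.67618 = 21.77749

€21.78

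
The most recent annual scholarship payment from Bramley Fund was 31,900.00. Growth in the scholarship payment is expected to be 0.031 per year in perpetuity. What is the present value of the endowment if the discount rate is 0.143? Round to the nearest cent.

293650.89

D₁ = D₀ × (1 + g) = 31,900.00 × 1.031 = 32,888.9000
Growing perpetuity: P = D₁ / (r − g) = 32,888.9000 / (0.143 − 0.031) = 293,650.89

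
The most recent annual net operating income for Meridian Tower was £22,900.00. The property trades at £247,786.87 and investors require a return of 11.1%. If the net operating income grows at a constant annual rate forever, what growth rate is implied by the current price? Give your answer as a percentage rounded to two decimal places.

1.70%

P = D₀(1+g)/(r−g) ⇒ P(r−g) = D₀(1+g) ⇒ g(P+D₀) = P·r − D₀
g = (P·r − D₀)/(P + D₀) = (£247,786.87×0.111 − £22,900.00) / (£247,786.87 + £22,900.00) = 0.017010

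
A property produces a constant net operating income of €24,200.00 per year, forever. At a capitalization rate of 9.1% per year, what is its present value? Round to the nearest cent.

€265934.07

Level perpetuity: PV = C / r = €24,200.00 / 0.091 = €265,934.07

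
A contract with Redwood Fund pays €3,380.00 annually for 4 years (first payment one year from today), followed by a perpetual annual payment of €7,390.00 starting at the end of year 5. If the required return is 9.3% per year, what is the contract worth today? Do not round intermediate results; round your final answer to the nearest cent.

€66556.18

PV of 4-year annuity: €3,380.00 × [1 − (1+0.093)^−4] / 0.093 = 10878.53347
Perpetuity value at year 4: €7,390.00 / 0.093 = 79462.36559
PV of perpetuity: 79462.36559 / (1+0.093)^4 = 55677.64300
Total PV = 10878.53347 + 55677.64300 = 66556.17647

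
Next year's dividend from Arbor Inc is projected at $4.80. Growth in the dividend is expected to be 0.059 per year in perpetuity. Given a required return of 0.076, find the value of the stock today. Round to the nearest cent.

$282.35

Growing perpetuity: P = D₁ / (r − g) = $4.8000 / (0.076 − 0.059) = $282.35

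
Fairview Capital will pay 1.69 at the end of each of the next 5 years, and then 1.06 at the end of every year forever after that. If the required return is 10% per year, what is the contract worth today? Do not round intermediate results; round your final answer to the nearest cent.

12.99

PV of 5-year annuity: 1.69 × [1 − (1+0.1)^−5] / 0.1 = 6.40643
Perpetuity value at year 5: 1.06 / 0.1 = 10.60000
PV of perpetuity: 10.60000 / (1+0.1)^5 = 6.58177
Total PV = 6.40643 + 6.58177 = 12.98820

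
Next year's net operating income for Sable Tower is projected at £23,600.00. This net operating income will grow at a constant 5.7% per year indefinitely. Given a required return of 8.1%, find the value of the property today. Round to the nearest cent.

£983333.33

Growing perpetuity: P = D₁ / (r − g) = £23,600.0000 / (0.081 − 0.057) = £983,333.33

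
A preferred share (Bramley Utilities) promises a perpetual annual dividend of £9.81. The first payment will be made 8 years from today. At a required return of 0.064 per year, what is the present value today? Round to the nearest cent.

Value at end of year 7: C / r = £9.81 / 0.064 = £153.2813
Discount to today: PV = £153.2813 / (1 + 0.064)^7 = £153.2813 / 1.543801 = £99.29

£99.29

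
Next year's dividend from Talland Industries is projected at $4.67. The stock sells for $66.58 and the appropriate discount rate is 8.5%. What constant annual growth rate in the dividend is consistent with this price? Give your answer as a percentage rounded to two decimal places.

1.49%

P = D₁/(r−g) ⇒ g = r − D₁/P = 0.085 − $4.67/$66.58 = 0.014859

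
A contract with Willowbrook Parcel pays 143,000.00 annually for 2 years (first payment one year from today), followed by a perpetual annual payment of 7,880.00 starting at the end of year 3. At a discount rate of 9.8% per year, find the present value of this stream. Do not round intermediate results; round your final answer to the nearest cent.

PV of 2-year annuity: 143,000.00 × [1 − (1+0.098)^−2] / 0.098 = 248849.53932
Perpetuity value at year 2: 7,880.00 / 0.098 = 80408.16327
PV of perpetuity: 80408.16327 / (1+0.098)^2 = 66695.33550
Total PV = 248849.53932 + 66695.33550 = 315544.87482

315544.87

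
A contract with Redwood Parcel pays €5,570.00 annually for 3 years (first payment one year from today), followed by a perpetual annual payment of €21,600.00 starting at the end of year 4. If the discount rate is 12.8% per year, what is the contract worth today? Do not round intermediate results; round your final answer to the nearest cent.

PV of 3-year annuity: €5,570.00 × [1 − (1+0.128)^−3] / 0.128 = 13196.41182
Perpetuity value at year 3: €21,600.00 / 0.128 = 168750.00000
PV of perpetuity: 168750.00000 / (1+0.128)^3 = 117575.40478
Total PV = 13196.41182 + 117575.40478 = 130771.81660

€130771.82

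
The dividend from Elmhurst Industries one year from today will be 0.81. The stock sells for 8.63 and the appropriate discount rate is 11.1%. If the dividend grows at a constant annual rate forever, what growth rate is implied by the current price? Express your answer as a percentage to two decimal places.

P = D₁/(r−g) ⇒ g = r − D₁/P = 0.111 − 0.81/8.63 = 0.017141

1.71%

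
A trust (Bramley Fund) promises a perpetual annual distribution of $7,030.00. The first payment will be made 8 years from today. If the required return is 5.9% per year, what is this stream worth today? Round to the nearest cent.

Value at end of year 7: C / r = $7,030.00 / 0.059 = $119,152.5424
Discount to today: PV = $119,152.5424 / (1 + 0.059)^7 = $119,152.5424 / 1.493729 = $79,768.53

$79768.53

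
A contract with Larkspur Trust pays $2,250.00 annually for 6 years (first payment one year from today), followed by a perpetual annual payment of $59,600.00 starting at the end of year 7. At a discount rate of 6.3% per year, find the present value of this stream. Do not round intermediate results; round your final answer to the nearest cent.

PV of 6-year annuity: $2,250.00 × [1 − (1+0.063)^−6] / 0.063 = 10960.45700
Perpetuity value at year 6: $59,600.00 / 0.063 = 946031.74603
PV of perpetuity: 946031.74603 / (1+0.063)^6 = 655701.41843
Total PV = 10960.45700 + 655701.41843 = 666661.87543

$666661.88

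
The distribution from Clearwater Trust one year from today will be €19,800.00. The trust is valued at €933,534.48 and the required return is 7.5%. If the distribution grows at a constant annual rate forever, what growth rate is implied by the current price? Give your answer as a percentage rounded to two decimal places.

5.38%

P = D₁/(r−g) ⇒ g = r − D₁/P = 0.075 − €19,800.00/€933,534.48 = 0.053790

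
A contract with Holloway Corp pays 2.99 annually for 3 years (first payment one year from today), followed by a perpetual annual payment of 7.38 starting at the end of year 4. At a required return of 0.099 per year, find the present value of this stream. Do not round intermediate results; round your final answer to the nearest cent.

PV of 3-year annuity: 2.99 × [1 − (1+0.099)^−3] / 0.099 = 7.44880
Perpetuity value at year 3: 7.38 / 0.099 = 74.54545
PV of perpetuity: 74.54545 / (1+0.099)^3 = 56.16013
Total PV = 7.44880 + 56.16013 = 63.60893

63.61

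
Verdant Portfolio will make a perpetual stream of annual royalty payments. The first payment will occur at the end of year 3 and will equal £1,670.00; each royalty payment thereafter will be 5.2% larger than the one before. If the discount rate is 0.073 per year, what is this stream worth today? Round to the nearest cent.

£69071.32

Value at end of year 2: C₁ / (r − g) = £1,670.00 / (0.073 − 0.052) = £79,523.8095
Discount to today: PV = £79,523.8095 / (1 + 0.073)^2 = £79,523.8095 / 1.151329 = £69,071.32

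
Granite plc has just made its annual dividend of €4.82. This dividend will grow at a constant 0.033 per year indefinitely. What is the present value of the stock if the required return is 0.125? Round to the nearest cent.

€54.12

D₁ = D₀ × (1 + g) = €4.82 × 1.033 = €4.9791
Growing perpetuity: P = D₁ / (r − g) = €4.9791 / (0.125 − 0.033) = €54.12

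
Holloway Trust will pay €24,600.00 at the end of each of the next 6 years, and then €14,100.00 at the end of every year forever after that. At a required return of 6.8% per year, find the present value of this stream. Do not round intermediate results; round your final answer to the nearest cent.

€257712.12

PV of 6-year annuity: €24,600.00 × [1 − (1+0.068)^−6] / 0.068 = 117984.36598
Perpetuity value at year 6: €14,100.00 / 0.068 = 207352.94118
PV of perpetuity: 207352.94118 / (1+0.068)^6 = 139727.75580
Total PV = 117984.36598 + 139727.75580 = 257712.12178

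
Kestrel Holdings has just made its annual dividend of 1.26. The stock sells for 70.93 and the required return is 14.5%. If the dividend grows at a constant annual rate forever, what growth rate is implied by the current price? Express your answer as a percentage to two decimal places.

12.50%

P = D₀(1+g)/(r−g) ⇒ P(r−g) = D₀(1+g) ⇒ g(P+D₀) = P·r − D₀
g = (P·r − D₀)/(P + D₀) = (70.93×0.145 − 1.26) / (70.93 + 1.26) = 0.125015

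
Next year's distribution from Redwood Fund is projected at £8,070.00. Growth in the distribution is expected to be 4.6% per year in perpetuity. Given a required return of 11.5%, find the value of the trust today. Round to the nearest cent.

£116956.52

Growing perpetuity: P = D₁ / (r − g) = £8,070.0000 / (0.115 − 0.046) = £116,956.52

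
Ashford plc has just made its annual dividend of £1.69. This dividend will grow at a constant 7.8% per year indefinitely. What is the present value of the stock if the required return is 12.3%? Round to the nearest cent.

D₁ = D₀ × (1 + g) = £1.69 × 1.078 = £1.8218
Growing perpetuity: P = D₁ / (r − g) = £1.8218 / (0.123 − 0.078) = £40.48

£40.48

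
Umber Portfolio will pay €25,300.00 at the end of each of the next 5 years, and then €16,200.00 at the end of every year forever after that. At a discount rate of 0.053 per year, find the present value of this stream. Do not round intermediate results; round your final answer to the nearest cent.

€344734.02

PV of 5-year annuity: €25,300.00 × [1 − (1+0.053)^−5] / 0.053 = 108633.31112
Perpetuity value at year 5: €16,200.00 / 0.053 = 305660.37736
PV of perpetuity: 305660.37736 / (1+0.053)^5 = 236100.70779
Total PV = 108633.31112 + 236100.70779 = 344734.01891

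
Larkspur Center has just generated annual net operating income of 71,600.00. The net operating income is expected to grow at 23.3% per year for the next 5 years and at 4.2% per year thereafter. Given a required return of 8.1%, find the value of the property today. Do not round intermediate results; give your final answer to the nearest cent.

D_1 = 88282.80000
D_2 = 108852.69240
D_3 = 134215.36973
D_4 = 165487.55088
D_5 = 204046.15023
Terminal value at year 5: TV = D_5×(1+g_2)/(r−g_2) = 212616.08854/0.039 = 5451694.57795
P_0 = D_1/(1+r)^1 + D_2/(1+r)^2 + D_3/(1+r)^3 + D_4/(1+r)^4 + D_5/(1+r)^5 + TV/(1+r)^5
    = 81667.71508 + 93151.05707 + 106249.07804 + 121188.81890 + 138229.24487 + 3693201.87569 = 4233687.78965

4233687.79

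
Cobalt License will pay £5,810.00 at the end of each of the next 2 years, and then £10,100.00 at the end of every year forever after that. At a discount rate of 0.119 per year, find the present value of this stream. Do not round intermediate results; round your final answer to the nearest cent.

£77614.09

PV of 2-year annuity: £5,810.00 × [1 − (1+0.119)^−2] / 0.119 = 9832.11424
Perpetuity value at year 2: £10,100.00 / 0.119 = 84873.94958
PV of perpetuity: 84873.94958 / (1+0.119)^2 = 67781.97818
Total PV = 9832.11424 + 67781.97818 = 77614.09242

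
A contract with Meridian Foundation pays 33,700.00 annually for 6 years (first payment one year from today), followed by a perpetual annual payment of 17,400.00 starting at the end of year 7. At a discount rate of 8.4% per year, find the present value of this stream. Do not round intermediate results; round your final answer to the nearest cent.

PV of 6-year annuity: 33,700.00 × [1 − (1+0.084)^−6] / 0.084 = 153918.48754
Perpetuity value at year 6: 17,400.00 / 0.084 = 207142.85714
PV of perpetuity: 207142.85714 / (1+0.084)^6 = 127671.59058
Total PV = 153918.48754 + 127671.59058 = 281590.07812

281590.08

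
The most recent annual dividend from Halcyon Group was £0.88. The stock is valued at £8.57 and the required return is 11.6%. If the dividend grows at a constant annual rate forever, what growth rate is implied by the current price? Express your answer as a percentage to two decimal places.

1.21%

P = D₀(1+g)/(r−g) ⇒ P(r−g) = D₀(1+g) ⇒ g(P+D₀) = P·r − D₀
g = (P·r − D₀)/(P + D₀) = (£8.57×0.116 − £0.88) / (£8.57 + £0.88) = 0.012076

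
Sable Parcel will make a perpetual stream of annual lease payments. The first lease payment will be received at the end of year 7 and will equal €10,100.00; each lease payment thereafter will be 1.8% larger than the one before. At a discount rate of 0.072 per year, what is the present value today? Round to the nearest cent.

€123242.05

Value at end of year 6: C₁ / (r − g) = €10,100.00 / (0.072 − 0.018) = €187,037.0370
Discount to today: PV = €187,037.0370 / (1 + 0.072)^6 = €187,037.0370 / 1.517640 = €123,242.05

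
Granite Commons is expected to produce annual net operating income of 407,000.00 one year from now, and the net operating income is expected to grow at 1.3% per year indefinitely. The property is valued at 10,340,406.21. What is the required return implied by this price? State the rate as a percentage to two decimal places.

5.24%

P = D₁/(r − g) ⇒ r = D₁/P + g = 407,000.0000/10,340,406.21 + 0.013 = 0.039360 + 0.013 = 0.052360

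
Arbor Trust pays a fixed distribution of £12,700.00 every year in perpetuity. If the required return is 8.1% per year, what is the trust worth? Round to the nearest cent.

£156790.12

Level perpetuity: PV = C / r = £12,700.00 / 0.081 = £156,790.12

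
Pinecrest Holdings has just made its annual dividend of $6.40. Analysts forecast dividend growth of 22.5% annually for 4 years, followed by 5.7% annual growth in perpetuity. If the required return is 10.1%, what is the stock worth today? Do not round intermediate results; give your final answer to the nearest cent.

D_1 = 7.84000
D_2 = 9.60400
D_3 = 11.76490
D_4 = 14.41200
Terminal value at year 4: TV = D_4×(1+g_2)/(r−g_2) = 15.23349/0.044 = 346.21561
P_0 = D_1/(1+r)^1 + D_2/(1+r)^2 + D_3/(1+r)^3 + D_4/(1+r)^4 + TV/(1+r)^4
    = 7.12080 + 7.92278 + 8.81508 + 9.80788 + 235.61198 = 269.27851

$269.28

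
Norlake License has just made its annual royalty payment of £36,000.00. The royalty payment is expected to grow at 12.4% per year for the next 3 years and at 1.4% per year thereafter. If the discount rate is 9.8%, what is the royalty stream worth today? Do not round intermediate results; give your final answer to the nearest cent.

£579375.38

D_1 = 40464.00000
D_2 = 45481.53600
D_3 = 51121.24646
Terminal value at year 3: TV = D_3×(1+g_2)/(r−g_2) = 51836.94391/0.084 = 617106.47517
P_0 = D_1/(1+r)^1 + D_2/(1+r)^2 + D_3/(1+r)^3 + TV/(1+r)^3
    = 36852.45902 + 37725.10377 + 38618.41223 + 466179.40482 = 579375.37983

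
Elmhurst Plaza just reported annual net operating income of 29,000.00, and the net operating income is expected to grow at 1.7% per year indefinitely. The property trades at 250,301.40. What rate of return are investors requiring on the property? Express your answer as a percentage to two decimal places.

D₁ = 29,000.00 × 1.017 = 29,493.0000
P = D₁/(r − g) ⇒ r = D₁/P + g = 29,493.0000/250,301.40 + 0.017 = 0.117830 + 0.017 = 0.134830

13.48%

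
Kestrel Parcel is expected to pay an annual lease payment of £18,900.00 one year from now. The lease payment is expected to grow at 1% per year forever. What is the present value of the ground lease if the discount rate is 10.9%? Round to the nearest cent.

£190909.09

Growing perpetuity: P = D₁ / (r − g) = £18,900.0000 / (0.109 − 0.01) = £190,909.09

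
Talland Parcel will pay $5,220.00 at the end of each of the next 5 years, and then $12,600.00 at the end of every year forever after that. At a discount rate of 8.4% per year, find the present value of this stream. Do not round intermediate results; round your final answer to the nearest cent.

PV of 5-year annuity: $5,220.00 × [1 − (1+0.084)^−5] / 0.084 = 20624.05589
Perpetuity value at year 5: $12,600.00 / 0.084 = 150000.00000
PV of perpetuity: 150000.00000 / (1+0.084)^5 = 100217.79613
Total PV = 20624.05589 + 100217.79613 = 120841.85202

$120841.85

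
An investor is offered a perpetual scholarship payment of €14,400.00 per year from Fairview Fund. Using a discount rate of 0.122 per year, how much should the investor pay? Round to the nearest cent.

Level perpetuity: PV = C / r = €14,400.00 / 0.122 = €118,032.79

€118032.79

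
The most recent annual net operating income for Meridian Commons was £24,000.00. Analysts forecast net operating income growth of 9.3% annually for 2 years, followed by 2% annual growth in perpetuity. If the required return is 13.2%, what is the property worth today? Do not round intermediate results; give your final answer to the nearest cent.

£249318.21

D_1 = 26232.00000
D_2 = 28671.57600
Terminal value at year 2: TV = D_2×(1+g_2)/(r−g_2) = 29245.00752/0.112 = 261116.13857
P_0 = D_1/(1+r)^1 + D_2/(1+r)^2 + TV/(1+r)^2
    = 23173.14488 + 22374.77681 + 203770.28881 = 249318.21050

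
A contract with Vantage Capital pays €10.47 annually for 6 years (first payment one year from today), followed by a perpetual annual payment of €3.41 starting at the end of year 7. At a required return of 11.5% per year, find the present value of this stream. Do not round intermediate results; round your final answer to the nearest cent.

PV of 6-year annuity: €10.47 × [1 − (1+0.115)^−6] / 0.115 = 43.66298
Perpetuity value at year 6: €3.41 / 0.115 = 29.65217
PV of perpetuity: 29.65217 / (1+0.115)^6 = 15.43147
Total PV = 43.66298 + 15.43147 = 59.09445

€59.09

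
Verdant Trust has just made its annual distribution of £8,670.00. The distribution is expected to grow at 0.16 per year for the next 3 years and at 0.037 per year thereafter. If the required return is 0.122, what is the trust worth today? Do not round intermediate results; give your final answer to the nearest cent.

£144701.12

D_1 = 10057.20000
D_2 = 11666.35200
D_3 = 13532.96832
Terminal value at year 3: TV = D_3×(1+g_2)/(r−g_2) = 14033.68815/0.085 = 165102.21350
P_0 = D_1/(1+r)^1 + D_2/(1+r)^2 + D_3/(1+r)^3 + TV/(1+r)^3
    = 8963.63636 + 9267.21763 + 9581.08062 + 116889.18352 = 144701.11813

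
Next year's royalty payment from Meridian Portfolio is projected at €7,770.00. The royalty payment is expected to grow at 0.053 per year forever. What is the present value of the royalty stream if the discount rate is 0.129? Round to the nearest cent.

€102236.84

Growing perpetuity: P = D₁ / (r − g) = €7,770.0000 / (0.129 − 0.053) = €102,236.84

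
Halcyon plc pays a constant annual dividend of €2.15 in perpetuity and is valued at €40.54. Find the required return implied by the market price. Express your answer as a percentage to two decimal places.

5.30%

P = C/r ⇒ r = C/P = €2.15/€40.54 = 0.053034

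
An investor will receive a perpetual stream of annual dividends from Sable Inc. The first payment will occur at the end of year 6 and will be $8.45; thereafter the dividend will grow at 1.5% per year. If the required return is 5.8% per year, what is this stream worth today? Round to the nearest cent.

Value at end of year 5: C₁ / (r − g) = $8.45 / (0.058 − 0.015) = $196.5116
Discount to today: PV = $196.5116 / (1 + 0.058)^5 = $196.5116 / 1.325648 = $148.24

$148.24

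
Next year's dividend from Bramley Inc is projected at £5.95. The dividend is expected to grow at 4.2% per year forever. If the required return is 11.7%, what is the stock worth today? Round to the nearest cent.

Growing perpetuity: P = D₁ / (r − g) = £5.9500 / (0.117 − 0.042) = £79.33

£79.33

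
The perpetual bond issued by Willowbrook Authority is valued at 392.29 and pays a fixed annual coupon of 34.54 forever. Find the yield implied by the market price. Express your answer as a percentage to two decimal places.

8.80%

P = C/r ⇒ r = C/P = 34.54/392.29 = 0.088047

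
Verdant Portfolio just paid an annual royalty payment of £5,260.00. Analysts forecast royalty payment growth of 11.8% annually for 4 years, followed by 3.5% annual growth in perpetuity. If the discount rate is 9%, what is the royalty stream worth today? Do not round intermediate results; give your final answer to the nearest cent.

£131979.44

D_1 = 5880.68000
D_2 = 6574.60024
D_3 = 7350.40307
D_4 = 8217.75063
Terminal value at year 4: TV = D_4×(1+g_2)/(r−g_2) = 8505.37190/0.055 = 154643.12550
P_0 = D_1/(1+r)^1 + D_2/(1+r)^2 + D_3/(1+r)^3 + D_4/(1+r)^4 + TV/(1+r)^4
    = 5395.11927 + 5533.70949 + 5675.85982 + 5821.66172 + 109553.08882 = 131979.43912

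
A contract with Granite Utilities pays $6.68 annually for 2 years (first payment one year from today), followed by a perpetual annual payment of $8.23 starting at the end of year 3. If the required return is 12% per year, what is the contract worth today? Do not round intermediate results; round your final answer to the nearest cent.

PV of 2-year annuity: $6.68 × [1 − (1+0.12)^−2] / 0.12 = 11.28954
Perpetuity value at year 2: $8.23 / 0.12 = 68.58333
PV of perpetuity: 68.58333 / (1+0.12)^2 = 54.67421
Total PV = 11.28954 + 54.67421 = 65.96375

$65.96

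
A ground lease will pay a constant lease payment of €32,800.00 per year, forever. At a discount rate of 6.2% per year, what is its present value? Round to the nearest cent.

Level perpetuity: PV = C / r = €32,800.00 / 0.062 = €529,032.26

€529032.26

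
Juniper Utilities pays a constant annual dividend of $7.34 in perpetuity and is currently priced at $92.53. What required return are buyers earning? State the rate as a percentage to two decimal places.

7.93%

P = C/r ⇒ r = C/P = $7.34/$92.53 = 0.079326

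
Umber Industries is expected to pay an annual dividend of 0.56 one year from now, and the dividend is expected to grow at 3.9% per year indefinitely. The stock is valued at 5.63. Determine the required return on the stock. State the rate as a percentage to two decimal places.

13.85%

P = D₁/(r − g) ⇒ r = D₁/P + g = 0.5600/5.63 + 0.039 = 0.099467 + 0.039 = 0.138467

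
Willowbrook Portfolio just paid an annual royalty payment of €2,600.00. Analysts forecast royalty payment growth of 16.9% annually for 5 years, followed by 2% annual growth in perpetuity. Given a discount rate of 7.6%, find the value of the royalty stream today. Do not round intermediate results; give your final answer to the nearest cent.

D_1 = 3039.40000
D_2 = 3553.05860
D_3 = 4153.52550
D_4 = 4855.47131
D_5 = 5676.04597
Terminal value at year 5: TV = D_5×(1+g_2)/(r−g_2) = 5789.56688/0.056 = 103385.12294
P_0 = D_1/(1+r)^1 + D_2/(1+r)^2 + D_3/(1+r)^3 + D_4/(1+r)^4 + D_5/(1+r)^5 + TV/(1+r)^5
    = 2824.72119 + 3068.86531 + 3334.11110 + 3622.28241 + 3935.36073 + 71679.78465 = 88465.12539

€88465.13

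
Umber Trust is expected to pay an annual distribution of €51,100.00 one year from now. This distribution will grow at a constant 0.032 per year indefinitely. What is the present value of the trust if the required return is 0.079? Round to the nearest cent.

€1087234.04

Growing perpetuity: P = D₁ / (r − g) = €51,100.0000 / (0.079 − 0.032) = €1,087,234.04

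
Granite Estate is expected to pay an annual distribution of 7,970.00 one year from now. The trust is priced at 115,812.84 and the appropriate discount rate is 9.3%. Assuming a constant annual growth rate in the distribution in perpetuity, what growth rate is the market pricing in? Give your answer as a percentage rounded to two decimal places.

P = D₁/(r−g) ⇒ g = r − D₁/P = 0.093 − 7,970.00/115,812.84 = 0.024182

2.42%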